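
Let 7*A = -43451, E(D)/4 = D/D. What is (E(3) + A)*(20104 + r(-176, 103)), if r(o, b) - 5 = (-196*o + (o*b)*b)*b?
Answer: 8195950342365/7 ≈ 1.1709e+12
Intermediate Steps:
E(D) = 4 (E(D) = 4*(D/D) = 4*1 = 4)
A = -43451/7 (A = (⅐)*(-43451) = -43451/7 ≈ -6207.3)
r(o, b) = 5 + b*(-196*o + o*b²) (r(o, b) = 5 + (-196*o + (o*b)*b)*b = 5 + (-196*o + (b*o)*b)*b = 5 + (-196*o + o*b²)*b = 5 + b*(-196*o + o*b²))
(E(3) + A)*(20104 + r(-176, 103)) = (4 - 43451/7)*(20104 + (5 - 176*103³ - 196*103*(-176))) = -43423*(20104 + (5 - 176*1092727 + 3553088))/7 = -43423*(20104 + (5 - 192319952 + 3553088))/7 = -43423*(20104 - 188766859)/7 = -43423/7*(-188746755) = 8195950342365/7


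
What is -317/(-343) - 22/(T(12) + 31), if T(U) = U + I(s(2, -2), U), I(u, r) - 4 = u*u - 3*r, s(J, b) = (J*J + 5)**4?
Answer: 6822903249/7382514538 ≈ 0.92420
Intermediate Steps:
s(J, b) = (5 + J**2)**4 (s(J, b) = (J**2 + 5)**4 = (5 + J**2)**4)
I(u, r) = 4 + u**2 - 3*r (I(u, r) = 4 + (u*u - 3*r) = 4 + (u**2 - 3*r) = 4 + u**2 - 3*r)
T(U) = 43046725 - 2*U (T(U) = U + (4 + ((5 + 2**2)**4)**2 - 3*U) = U + (4 + ((5 + 4)**4)**2 - 3*U) = U + (4 + (9**4)**2 - 3*U) = U + (4 + 6561**2 - 3*U) = U + (4 + 43046721 - 3*U) = U + (43046725 - 3*U) = 43046725 - 2*U)
-317/(-343) - 22/(T(12) + 31) = -317/(-343) - 22/((43046725 - 2*12) + 31) = -317*(-1/343) - 22/((43046725 - 24) + 31) = 317/343 - 22/(43046701 + 31) = 317/343 - 22/43046732 = 317/343 - 22*1/43046732 = 317/343 - 11/21523366 = 6822903249/7382514538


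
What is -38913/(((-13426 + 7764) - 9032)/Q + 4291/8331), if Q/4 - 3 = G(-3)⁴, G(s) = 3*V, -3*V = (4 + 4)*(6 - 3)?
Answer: -71705007124758/928706507 ≈ -77210.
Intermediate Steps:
V = -8 (V = -(4 + 4)*(6 - 3)/3 = -8*3/3 = -⅓*24 = -8)
G(s) = -24 (G(s) = 3*(-8) = -24)
Q = 1327116 (Q = 12 + 4*(-24)⁴ = 12 + 4*331776 = 12 + 1327104 = 1327116)
-38913/(((-13426 + 7764) - 9032)/Q + 4291/8331) = -38913/(((-13426 + 7764) - 9032)/1327116 + 4291/8331) = -38913/((-5662 - 9032)*(1/1327116) + 4291*(1/8331)) = -38913/(-14694*1/1327116 + 4291/8331) = -38913/(-2449/221186 + 4291/8331) = -38913/928706507/1842700566 = -38913*1842700566/928706507 = -71705007124758/928706507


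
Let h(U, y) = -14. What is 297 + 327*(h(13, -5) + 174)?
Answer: 52617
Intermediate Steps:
297 + 327*(h(13, -5) + 174) = 297 + 327*(-14 + 174) = 297 + 327*160 = 297 + 52320 = 52617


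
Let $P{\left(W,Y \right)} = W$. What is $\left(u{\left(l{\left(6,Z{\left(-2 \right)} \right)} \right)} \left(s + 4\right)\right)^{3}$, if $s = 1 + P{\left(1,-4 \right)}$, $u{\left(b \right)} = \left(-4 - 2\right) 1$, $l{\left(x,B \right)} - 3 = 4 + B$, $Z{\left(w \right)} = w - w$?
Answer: $-46656$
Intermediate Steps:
$Z{\left(w \right)} = 0$
$l{\left(x,B \right)} = 7 + B$ ($l{\left(x,B \right)} = 3 + \left(4 + B\right) = 7 + B$)
$u{\left(b \right)} = -6$ ($u{\left(b \right)} = \left(-6\right) 1 = -6$)
$s = 2$ ($s = 1 + 1 = 2$)
$\left(u{\left(l{\left(6,Z{\left(-2 \right)} \right)} \right)} \left(s + 4\right)\right)^{3} = \left(- 6 \left(2 + 4\right)\right)^{3} = \left(\left(-6\right) 6\right)^{3} = \left(-36\right)^{3} = -46656$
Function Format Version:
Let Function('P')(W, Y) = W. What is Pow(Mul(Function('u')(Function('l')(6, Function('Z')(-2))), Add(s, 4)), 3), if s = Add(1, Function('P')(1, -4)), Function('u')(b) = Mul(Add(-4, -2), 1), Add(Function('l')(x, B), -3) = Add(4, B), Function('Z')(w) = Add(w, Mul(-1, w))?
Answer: -46656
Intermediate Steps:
Function('Z')(w) = 0
Function('l')(x, B) = Add(7, B) (Function('l')(x, B) = Add(3, Add(4, B)) = Add(7, B))
Function('u')(b) = -6 (Function('u')(b) = Mul(-6, 1) = -6)
s = 2 (s = Add(1, 1) = 2)
Pow(Mul(Function('u')(Function('l')(6, Function('Z')(-2))), Add(s, 4)), 3) = Pow(Mul(-6, Add(2, 4)), 3) = Pow(Mul(-6, 6), 3) = Pow(-36, 3) = -46656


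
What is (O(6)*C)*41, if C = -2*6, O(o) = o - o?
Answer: 0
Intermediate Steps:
O(o) = 0
C = -12
(O(6)*C)*41 = (0*(-12))*41 = 0*41 = 0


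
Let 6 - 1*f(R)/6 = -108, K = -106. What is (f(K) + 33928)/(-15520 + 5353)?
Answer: -34612/10167 ≈ -3.4043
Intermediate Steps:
f(R) = 684 (f(R) = 36 - 6*(-108) = 36 + 648 = 684)
(f(K) + 33928)/(-15520 + 5353) = (684 + 33928)/(-15520 + 5353) = 34612/(-10167) = 34612*(-1/10167) = -34612/10167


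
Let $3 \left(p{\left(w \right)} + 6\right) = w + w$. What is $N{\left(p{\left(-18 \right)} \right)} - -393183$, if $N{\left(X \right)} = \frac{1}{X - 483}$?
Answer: $\frac{196984682}{501} \approx 3.9318 \cdot 10^{5}$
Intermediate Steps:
$p{\left(w \right)} = -6 + \frac{2 w}{3}$ ($p{\left(w \right)} = -6 + \frac{w + w}{3} = -6 + \frac{2 w}{3}$)
$N{\left(X \right)} = \frac{1}{-483 + X}$
$N{\left(p{\left(-18 \right)} \right)} - -393183 = \frac{1}{-483 + \left(-6 + \frac{2}{3} \left(-18\right)\right)} - -393183 = \frac{1}{-483 - 18} + 393183 = \frac{1}{-501} + 393183 = - \frac{1}{501} + 393183 = \frac{196984682}{501}$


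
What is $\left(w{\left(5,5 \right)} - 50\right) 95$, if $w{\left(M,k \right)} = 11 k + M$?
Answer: $950$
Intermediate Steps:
$w{\left(M,k \right)} = M + 11 k$
$\left(w{\left(5,5 \right)} - 50\right) 95 = \left(\left(5 + 11 \cdot 5\right) - 50\right) 95 = \left(\left(5 + 55\right) - 50\right) 95 = \left(60 - 50\right) 95 = 10 \cdot 95 = 950$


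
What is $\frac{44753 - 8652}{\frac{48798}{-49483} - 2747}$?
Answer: $- \frac{1786385783}{135978599} \approx -13.137$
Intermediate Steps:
$\frac{44753 - 8652}{\frac{48798}{-49483} - 2747} = \frac{36101}{48798 \left(- \frac{1}{49483}\right) - 2747} = \frac{36101}{- \frac{48798}{49483} - 2747} = \frac{36101}{- \frac{135978599}{49483}} = 36101 \left(- \frac{49483}{135978599}\right) = - \frac{1786385783}{135978599}$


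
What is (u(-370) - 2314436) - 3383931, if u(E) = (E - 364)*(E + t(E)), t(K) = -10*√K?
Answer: -5426787 + 7340*I*√370 ≈ -5.4268e+6 + 1.4119e+5*I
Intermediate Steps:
u(E) = (-364 + E)*(E - 10*√E) (u(E) = (E - 364)*(E - 10*√E) = (-364 + E)*(E - 10*√E))
(u(-370) - 2314436) - 3383931 = (((-370)² - 364*(-370) - (-3700)*I*√370 + 3640*√(-370)) - 2314436) - 3383931 = ((136900 + 134680 - (-3700)*I*√370 + 3640*(I*√370)) - 2314436) - 3383931 = ((136900 + 134680 + 3700*I*√370 + 3640*I*√370) - 2314436) - 3383931 = ((271580 + 7340*I*√370) - 2314436) - 3383931 = (-2042856 + 7340*I*√370) - 3383931 = -5426787 + 7340*I*√370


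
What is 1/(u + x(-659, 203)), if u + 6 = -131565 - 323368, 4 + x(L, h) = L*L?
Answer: -1/20662 ≈ -4.8398e-5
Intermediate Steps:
x(L, h) = -4 + L**2 (x(L, h) = -4 + L*L = -4 + L**2)
u = -454939 (u = -6 + (-131565 - 323368) = -6 - 454933 = -454939)
1/(u + x(-659, 203)) = 1/(-454939 + (-4 + (-659)**2)) = 1/(-454939 + (-4 + 434281)) = 1/(-454939 + 434277) = 1/(-20662) = -1/20662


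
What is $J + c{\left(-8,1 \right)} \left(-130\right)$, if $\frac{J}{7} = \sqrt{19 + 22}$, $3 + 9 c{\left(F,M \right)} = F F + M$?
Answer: $- \frac{8060}{9} + 7 \sqrt{41} \approx -850.73$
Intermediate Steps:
$c{\left(F,M \right)} = - \frac{1}{3} + \frac{M}{9} + \frac{F^{2}}{9}$ ($c{\left(F,M \right)} = - \frac{1}{3} + \frac{F F + M}{9} = - \frac{1}{3} + \frac{F^{2} + M}{9} = - \frac{1}{3} + \frac{M + F^{2}}{9} = - \frac{1}{3} + \left(\frac{M}{9} + \frac{F^{2}}{9}\right) = - \frac{1}{3} + \frac{M}{9} + \frac{F^{2}}{9}$)
$J = 7 \sqrt{41}$ ($J = 7 \sqrt{19 + 22} = 7 \sqrt{41} \approx 44.822$)
$J + c{\left(-8,1 \right)} \left(-130\right) = 7 \sqrt{41} + \left(- \frac{1}{3} + \frac{1}{9} \cdot 1 + \frac{\left(-8\right)^{2}}{9}\right) \left(-130\right) = 7 \sqrt{41} + \left(- \frac{1}{3} + \frac{1}{9} + \frac{1}{9} \cdot 64\right) \left(-130\right) = 7 \sqrt{41} + \left(- \frac{1}{3} + \frac{1}{9} + \frac{64}{9}\right) \left(-130\right) = 7 \sqrt{41} + \frac{62}{9} \left(-130\right) = 7 \sqrt{41} - \frac{8060}{9} = - \frac{8060}{9} + 7 \sqrt{41}$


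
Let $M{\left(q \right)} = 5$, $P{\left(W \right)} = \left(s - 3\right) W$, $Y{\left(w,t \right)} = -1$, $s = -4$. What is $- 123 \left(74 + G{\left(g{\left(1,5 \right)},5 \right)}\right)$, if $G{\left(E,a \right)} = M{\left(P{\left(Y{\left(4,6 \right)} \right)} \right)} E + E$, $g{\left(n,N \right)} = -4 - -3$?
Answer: $-8364$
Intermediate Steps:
$g{\left(n,N \right)} = -1$ ($g{\left(n,N \right)} = -4 + 3 = -1$)
$P{\left(W \right)} = - 7 W$ ($P{\left(W \right)} = \left(-4 - 3\right) W = - 7 W$)
$G{\left(E,a \right)} = 6 E$ ($G{\left(E,a \right)} = 5 E + E = 6 E$)
$- 123 \left(74 + G{\left(g{\left(1,5 \right)},5 \right)}\right) = - 123 \left(74 + 6 \left(-1\right)\right) = - 123 \left(74 - 6\right) = \left(-123\right) 68 = -8364$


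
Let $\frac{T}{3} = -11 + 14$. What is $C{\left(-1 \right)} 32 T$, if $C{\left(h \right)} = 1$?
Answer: $288$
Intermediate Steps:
$T = 9$ ($T = 3 \left(-11 + 14\right) = 3 \cdot 3 = 9$)
$C{\left(-1 \right)} 32 T = 1 \cdot 32 \cdot 9 = 32 \cdot 9 = 288$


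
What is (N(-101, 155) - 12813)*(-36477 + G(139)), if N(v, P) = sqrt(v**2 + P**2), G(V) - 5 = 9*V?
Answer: 451286673 - 35221*sqrt(34226) ≈ 4.4477e+8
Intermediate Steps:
G(V) = 5 + 9*V
N(v, P) = sqrt(P**2 + v**2)
(N(-101, 155) - 12813)*(-36477 + G(139)) = (sqrt(155**2 + (-101)**2) - 12813)*(-36477 + (5 + 9*139)) = (sqrt(24025 + 10201) - 12813)*(-36477 + (5 + 1251)) = (sqrt(34226) - 12813)*(-36477 + 1256) = (-12813 + sqrt(34226))*(-35221) = 451286673 - 35221*sqrt(34226)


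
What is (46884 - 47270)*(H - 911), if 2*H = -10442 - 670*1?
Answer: 2496262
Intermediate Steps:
H = -5556 (H = (-10442 - 670*1)/2 = (-10442 - 670)/2 = (1/2)*(-11112) = -5556)
(46884 - 47270)*(H - 911) = (46884 - 47270)*(-5556 - 911) = -386*(-6467) = 2496262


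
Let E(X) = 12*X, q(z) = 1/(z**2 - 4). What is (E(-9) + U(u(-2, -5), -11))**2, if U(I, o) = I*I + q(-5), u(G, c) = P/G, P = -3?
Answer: 78836641/7056 ≈ 11173.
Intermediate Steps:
u(G, c) = -3/G
q(z) = 1/(-4 + z**2)
U(I, o) = 1/21 + I**2 (U(I, o) = I*I + 1/(-4 + (-5)**2) = I**2 + 1/(-4 + 25) = I**2 + 1/21 = 1/21 + I**2)
(E(-9) + U(u(-2, -5), -11))**2 = (12*(-9) + (1/21 + (-3/(-2))**2))**2 = (-108 + (1/21 + (-3*(-1/2))**2))**2 = (-108 + (1/21 + (3/2)**2))**2 = (-108 + (1/21 + 9/4))**2 = (-108 + 193/84)**2 = (-8879/84)**2 = 78836641/7056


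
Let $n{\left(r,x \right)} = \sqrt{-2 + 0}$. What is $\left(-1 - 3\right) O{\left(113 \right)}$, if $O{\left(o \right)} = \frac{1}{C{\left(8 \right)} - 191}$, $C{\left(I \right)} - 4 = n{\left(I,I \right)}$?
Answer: $\frac{748}{34971} + \frac{4 i \sqrt{2}}{34971} \approx 0.021389 + 0.00016176 i$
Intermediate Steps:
$n{\left(r,x \right)} = i \sqrt{2}$ ($n{\left(r,x \right)} = \sqrt{-2} = i \sqrt{2}$)
$C{\left(I \right)} = 4 + i \sqrt{2}$
$O{\left(o \right)} = \frac{1}{-187 + i \sqrt{2}}$ ($O{\left(o \right)} = \frac{1}{\left(4 + i \sqrt{2}\right) - 191} = \frac{1}{-187 + i \sqrt{2}}$)
$\left(-1 - 3\right) O{\left(113 \right)} = \left(-1 - 3\right) \left(- \frac{187}{34971} - \frac{i \sqrt{2}}{34971}\right) = - 4 \left(- \frac{187}{34971} - \frac{i \sqrt{2}}{34971}\right) = \frac{748}{34971} + \frac{4 i \sqrt{2}}{34971}$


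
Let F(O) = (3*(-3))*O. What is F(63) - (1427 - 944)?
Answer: -1050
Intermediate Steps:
F(O) = -9*O
F(63) - (1427 - 944) = -9*63 - (1427 - 944) = -567 - 1*483 = -567 - 483 = -1050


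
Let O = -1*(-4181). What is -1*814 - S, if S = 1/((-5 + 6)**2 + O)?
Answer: -3404149/4182 ≈ -814.00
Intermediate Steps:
O = 4181
S = 1/4182 (S = 1/((-5 + 6)**2 + 4181) = 1/(1**2 + 4181) = 1/(1 + 4181) = 1/4182 ≈ 0.00023912)
-1*814 - S = -1*814 - 1*1/4182 = -814 - 1/4182 = -3404149/4182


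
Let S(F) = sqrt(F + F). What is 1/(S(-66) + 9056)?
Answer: 2264/20502817 - I*sqrt(33)/41005634 ≈ 0.00011042 - 1.4009e-7*I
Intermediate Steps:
S(F) = sqrt(2)*sqrt(F) (S(F) = sqrt(2*F) = sqrt(2)*sqrt(F))
1/(S(-66) + 9056) = 1/(sqrt(2)*sqrt(-66) + 9056) = 1/(sqrt(2)*(I*sqrt(66)) + 9056) = 1/(2*I*sqrt(33) + 9056) = 1/(9056 + 2*I*sqrt(33))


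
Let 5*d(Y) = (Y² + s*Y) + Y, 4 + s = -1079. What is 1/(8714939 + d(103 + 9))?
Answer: 1/8693211 ≈ 1.1503e-7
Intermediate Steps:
s = -1083 (s = -4 - 1079 = -1083)
d(Y) = -1082*Y/5 + Y²/5 (d(Y) = ((Y² - 1083*Y) + Y)/5 = (Y² - 1082*Y)/5 = -1082*Y/5 + Y²/5)
1/(8714939 + d(103 + 9)) = 1/(8714939 + (103 + 9)*(-1082 + (103 + 9))/5) = 1/(8714939 + (⅕)*112*(-1082 + 112)) = 1/(8714939 + (⅕)*112*(-970)) = 1/(8714939 - 21728) = 1/8693211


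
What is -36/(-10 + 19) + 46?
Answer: 42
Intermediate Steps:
-36/(-10 + 19) + 46 = -36/9 + 46 = (⅑)*(-36) + 46 = -4 + 46 = 42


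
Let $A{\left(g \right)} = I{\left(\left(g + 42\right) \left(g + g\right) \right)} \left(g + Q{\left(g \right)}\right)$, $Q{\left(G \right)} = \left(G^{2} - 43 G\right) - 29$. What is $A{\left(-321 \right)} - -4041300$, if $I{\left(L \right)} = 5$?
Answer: $4623770$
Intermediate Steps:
$Q{\left(G \right)} = -29 + G^{2} - 43 G$
$A{\left(g \right)} = -145 - 210 g + 5 g^{2}$ ($A{\left(g \right)} = 5 \left(g - \left(29 - g^{2} + 43 g\right)\right) = 5 \left(-29 + g^{2} - 42 g\right) = -145 - 210 g + 5 g^{2}$)
$A{\left(-321 \right)} - -4041300 = \left(-145 - -67410 + 5 \left(-321\right)^{2}\right) - -4041300 = \left(-145 + 67410 + 5 \cdot 103041\right) + 4041300 = \left(-145 + 67410 + 515205\right) + 4041300 = 582470 + 4041300 = 4623770$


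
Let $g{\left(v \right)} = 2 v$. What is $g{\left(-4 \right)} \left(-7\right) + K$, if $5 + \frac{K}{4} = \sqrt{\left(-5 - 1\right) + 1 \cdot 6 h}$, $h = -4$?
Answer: $36 + 4 i \sqrt{30} \approx 36.0 + 21.909 i$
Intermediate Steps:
$K = -20 + 4 i \sqrt{30}$ ($K = -20 + 4 \sqrt{\left(-5 - 1\right) + 1 \cdot 6 \left(-4\right)} = -20 + 4 \sqrt{\left(-5 - 1\right) + 6 \left(-4\right)} = -20 + 4 \sqrt{-6 - 24} = -20 + 4 \sqrt{-30} = -20 + 4 i \sqrt{30} \approx -20.0 + 21.909 i$)
$g{\left(-4 \right)} \left(-7\right) + K = 2 \left(-4\right) \left(-7\right) - \left(20 - 4 i \sqrt{30}\right) = \left(-8\right) \left(-7\right) - \left(20 - 4 i \sqrt{30}\right) = 56 - \left(20 - 4 i \sqrt{30}\right) = 36 + 4 i \sqrt{30}$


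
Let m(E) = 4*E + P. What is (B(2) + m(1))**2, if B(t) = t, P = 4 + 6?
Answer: 256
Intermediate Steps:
P = 10
m(E) = 10 + 4*E (m(E) = 4*E + 10 = 10 + 4*E)
(B(2) + m(1))**2 = (2 + (10 + 4*1))**2 = (2 + (10 + 4))**2 = (2 + 14)**2 = 16**2 = 256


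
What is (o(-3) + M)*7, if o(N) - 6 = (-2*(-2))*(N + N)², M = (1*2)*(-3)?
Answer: 1008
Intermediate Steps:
M = -6 (M = 2*(-3) = -6)
o(N) = 6 + 16*N² (o(N) = 6 + (-2*(-2))*(N + N)² = 6 + 4*(2*N)² = 6 + 4*(4*N²) = 6 + 16*N²)
(o(-3) + M)*7 = ((6 + 16*(-3)²) - 6)*7 = ((6 + 16*9) - 6)*7 = ((6 + 144) - 6)*7 = (150 - 6)*7 = 144*7 = 1008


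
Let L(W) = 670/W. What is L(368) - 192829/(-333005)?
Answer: 147037211/61272920 ≈ 2.3997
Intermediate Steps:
L(368) - 192829/(-333005) = 670/368 - 192829/(-333005) = 670*(1/368) - 192829*(-1)/333005 = 335/184 - 1*(-192829/333005) = 335/184 + 192829/333005 = 147037211/61272920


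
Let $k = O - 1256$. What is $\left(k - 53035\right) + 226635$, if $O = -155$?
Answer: $172189$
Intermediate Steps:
$k = -1411$ ($k = -155 - 1256 = -1411$)
$\left(k - 53035\right) + 226635 = \left(-1411 - 53035\right) + 226635 = -54446 + 226635 = 172189$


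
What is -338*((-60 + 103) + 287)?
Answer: -111540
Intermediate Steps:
-338*((-60 + 103) + 287) = -338*(43 + 287) = -338*330 = -111540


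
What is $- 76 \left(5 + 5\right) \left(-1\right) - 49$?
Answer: $711$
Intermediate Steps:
$- 76 \left(5 + 5\right) \left(-1\right) - 49 = - 76 \cdot 10 \left(-1\right) - 49 = \left(-76\right) \left(-10\right) - 49 = 760 - 49 = 711$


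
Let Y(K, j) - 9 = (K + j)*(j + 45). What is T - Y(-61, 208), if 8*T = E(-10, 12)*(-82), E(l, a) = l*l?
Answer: -38225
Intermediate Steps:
E(l, a) = l²
Y(K, j) = 9 + (45 + j)*(K + j) (Y(K, j) = 9 + (K + j)*(j + 45) = 9 + (K + j)*(45 + j) = 9 + (45 + j)*(K + j))
T = -1025 (T = ((-10)²*(-82))/8 = (100*(-82))/8 = (⅛)*(-8200) = -1025)
T - Y(-61, 208) = -1025 - (9 + 208² + 45*(-61) + 45*208 - 61*208) = -1025 - (9 + 43264 - 2745 + 9360 - 12688) = -1025 - 1*37200 = -1025 - 37200 = -38225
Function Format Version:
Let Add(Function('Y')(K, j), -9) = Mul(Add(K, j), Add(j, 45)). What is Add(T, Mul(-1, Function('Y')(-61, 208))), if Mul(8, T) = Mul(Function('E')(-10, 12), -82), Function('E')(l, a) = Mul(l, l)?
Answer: -38225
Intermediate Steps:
Function('E')(l, a) = Pow(l, 2)
Function('Y')(K, j) = Add(9, Mul(Add(45, j), Add(K, j))) (Function('Y')(K, j) = Add(9, Mul(Add(K, j), Add(j, 45))) = Add(9, Mul(Add(K, j), Add(45, j))) = Add(9, Mul(Add(45, j), Add(K, j))))
T = -1025 (T = Mul(Rational(1, 8), Mul(Pow(-10, 2), -82)) = Mul(Rational(1, 8), Mul(100, -82)) = Mul(Rational(1, 8), -8200) = -1025)
Add(T, Mul(-1, Function('Y')(-61, 208))) = Add(-1025, Mul(-1, Add(9, Pow(208, 2), Mul(45, -61), Mul(45, 208), Mul(-61, 208)))) = Add(-1025, Mul(-1, Add(9, 43264, -2745, 9360, -12688))) = Add(-1025, Mul(-1, 37200)) = Add(-1025, -37200) = -38225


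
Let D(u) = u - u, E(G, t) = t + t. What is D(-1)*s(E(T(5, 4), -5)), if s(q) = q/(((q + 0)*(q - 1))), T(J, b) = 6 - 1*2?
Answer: 0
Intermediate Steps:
T(J, b) = 4 (T(J, b) = 6 - 2 = 4)
E(G, t) = 2*t
D(u) = 0
s(q) = 1/(-1 + q) (s(q) = q/((q*(-1 + q))) = q*(1/(q*(-1 + q))) = 1/(-1 + q))
D(-1)*s(E(T(5, 4), -5)) = 0/(-1 + 2*(-5)) = 0/(-1 - 10) = 0/(-11) = 0*(-1/11) = 0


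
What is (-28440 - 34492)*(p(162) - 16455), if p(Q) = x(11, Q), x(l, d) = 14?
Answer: 1034665012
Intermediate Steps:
p(Q) = 14
(-28440 - 34492)*(p(162) - 16455) = (-28440 - 34492)*(14 - 16455) = -62932*(-16441) = 1034665012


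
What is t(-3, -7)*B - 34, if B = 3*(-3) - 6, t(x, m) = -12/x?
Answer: -94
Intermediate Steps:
B = -15 (B = -9 - 6 = -15)
t(-3, -7)*B - 34 = -12/(-3)*(-15) - 34 = -12*(-1/3)*(-15) - 34 = 4*(-15) - 34 = -60 - 34 = -94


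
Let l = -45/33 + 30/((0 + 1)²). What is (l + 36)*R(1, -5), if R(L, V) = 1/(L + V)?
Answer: -711/44 ≈ -16.159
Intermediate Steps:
l = 315/11 (l = -45*1/33 + 30/(1²) = -15/11 + 30/1 = -15/11 + 30*1 = -15/11 + 30 = 315/11 ≈ 28.636)
(l + 36)*R(1, -5) = (315/11 + 36)/(1 - 5) = (711/11)/(-4) = (711/11)*(-¼) = -711/44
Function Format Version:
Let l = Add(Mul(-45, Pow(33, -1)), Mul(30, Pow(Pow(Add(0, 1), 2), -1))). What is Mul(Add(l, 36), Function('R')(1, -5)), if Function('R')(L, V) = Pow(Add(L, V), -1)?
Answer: Rational(-711, 44) ≈ -16.159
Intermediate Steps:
l = Rational(315, 11) (l = Add(Mul(-45, Rational(1, 33)), Mul(30, Pow(Pow(1, 2), -1))) = Add(Rational(-15, 11), Mul(30, Pow(1, -1))) = Add(Rational(-15, 11), Mul(30, 1)) = Add(Rational(-15, 11), 30) = Rational(315, 11) ≈ 28.636)
Mul(Add(l, 36), Function('R')(1, -5)) = Mul(Add(Rational(315, 11), 36), Pow(Add(1, -5), -1)) = Mul(Rational(711, 11), Pow(-4, -1)) = Mul(Rational(711, 11), Rational(-1, 4)) = Rational(-711, 44)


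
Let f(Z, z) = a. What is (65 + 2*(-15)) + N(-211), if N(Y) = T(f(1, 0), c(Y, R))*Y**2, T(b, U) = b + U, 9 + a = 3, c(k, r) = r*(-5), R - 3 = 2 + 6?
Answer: -2715746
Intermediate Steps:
R = 11 (R = 3 + (2 + 6) = 3 + 8 = 11)
c(k, r) = -5*r
a = -6 (a = -9 + 3 = -6)
f(Z, z) = -6
T(b, U) = U + b
N(Y) = -61*Y**2 (N(Y) = (-5*11 - 6)*Y**2 = (-55 - 6)*Y**2 = -61*Y**2)
(65 + 2*(-15)) + N(-211) = (65 + 2*(-15)) - 61*(-211)**2 = (65 - 30) - 61*44521 = 35 - 2715781 = -2715746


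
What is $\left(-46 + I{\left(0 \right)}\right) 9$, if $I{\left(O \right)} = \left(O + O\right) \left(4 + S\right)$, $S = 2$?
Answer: $-414$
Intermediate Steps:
$I{\left(O \right)} = 12 O$ ($I{\left(O \right)} = \left(O + O\right) \left(4 + 2\right) = 2 O 6 = 12 O$)
$\left(-46 + I{\left(0 \right)}\right) 9 = \left(-46 + 12 \cdot 0\right) 9 = \left(-46 + 0\right) 9 = \left(-46\right) 9 = -414$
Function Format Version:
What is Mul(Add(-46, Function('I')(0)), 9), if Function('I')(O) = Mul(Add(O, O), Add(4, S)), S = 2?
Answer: -414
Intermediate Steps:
Function('I')(O) = Mul(12, O) (Function('I')(O) = Mul(Add(O, O), Add(4, 2)) = Mul(Mul(2, O), 6) = Mul(12, O))
Mul(Add(-46, Function('I')(0)), 9) = Mul(Add(-46, Mul(12, 0)), 9) = Mul(Add(-46, 0), 9) = Mul(-46, 9) = -414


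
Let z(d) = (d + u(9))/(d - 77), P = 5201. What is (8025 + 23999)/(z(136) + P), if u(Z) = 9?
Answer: 472354/76751 ≈ 6.1544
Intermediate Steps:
z(d) = (9 + d)/(-77 + d) (z(d) = (d + 9)/(d - 77) = (9 + d)/(-77 + d))
(8025 + 23999)/(z(136) + P) = (8025 + 23999)/((9 + 136)/(-77 + 136) + 5201) = 32024/(145/59 + 5201) = 32024/(307004/59) = 32024*(59/307004) = 472354/76751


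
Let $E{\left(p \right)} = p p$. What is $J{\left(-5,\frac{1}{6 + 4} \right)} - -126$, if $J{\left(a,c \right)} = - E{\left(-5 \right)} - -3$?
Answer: $104$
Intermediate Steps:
$E{\left(p \right)} = p^{2}$
$J{\left(a,c \right)} = -22$ ($J{\left(a,c \right)} = - \left(-5\right)^{2} - -3 = \left(-1\right) 25 + 3 = -25 + 3 = -22$)
$J{\left(-5,\frac{1}{6 + 4} \right)} - -126 = -22 - -126 = -22 + 126 = 104$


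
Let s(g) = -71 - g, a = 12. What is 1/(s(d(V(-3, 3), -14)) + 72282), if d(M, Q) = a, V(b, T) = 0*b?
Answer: 1/72199 ≈ 1.3851e-5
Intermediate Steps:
V(b, T) = 0
d(M, Q) = 12
1/(s(d(V(-3, 3), -14)) + 72282) = 1/((-71 - 1*12) + 72282) = 1/((-71 - 12) + 72282) = 1/(-83 + 72282) = 1/72199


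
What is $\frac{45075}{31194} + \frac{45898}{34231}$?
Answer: $\frac{991568179}{355933938} \approx 2.7858$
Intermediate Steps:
$\frac{45075}{31194} + \frac{45898}{34231} = 45075 \cdot \frac{1}{31194} + 45898 \cdot \frac{1}{34231} = \frac{15025}{10398} + \frac{45898}{34231} = \frac{991568179}{355933938}$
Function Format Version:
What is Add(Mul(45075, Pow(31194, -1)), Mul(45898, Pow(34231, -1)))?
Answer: Rational(991568179, 355933938) ≈ 2.7858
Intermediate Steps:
Add(Mul(45075, Pow(31194, -1)), Mul(45898, Pow(34231, -1))) = Add(Mul(45075, Rational(1, 31194)), Mul(45898, Rational(1, 34231))) = Add(Rational(15025, 10398), Rational(45898, 34231)) = Rational(991568179, 355933938)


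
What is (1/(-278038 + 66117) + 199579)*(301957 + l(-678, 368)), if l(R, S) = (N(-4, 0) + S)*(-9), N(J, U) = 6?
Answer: 12628900748807478/211921 ≈ 5.9592e+10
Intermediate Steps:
l(R, S) = -54 - 9*S (l(R, S) = (6 + S)*(-9) = -54 - 9*S)
(1/(-278038 + 66117) + 199579)*(301957 + l(-678, 368)) = (1/(-278038 + 66117) + 199579)*(301957 + (-54 - 9*368)) = (1/(-211921) + 199579)*(301957 + (-54 - 3312)) = (-1/211921 + 199579)*(301957 - 3366) = (42294981258/211921)*298591 = 12628900748807478/211921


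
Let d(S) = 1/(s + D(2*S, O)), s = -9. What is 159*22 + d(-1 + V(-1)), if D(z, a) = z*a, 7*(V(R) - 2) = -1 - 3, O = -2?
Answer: 262343/75 ≈ 3497.9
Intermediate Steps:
V(R) = 10/7 (V(R) = 2 + (-1 - 3)/7 = 2 + (⅐)*(-4) = 2 - 4/7 = 10/7)
D(z, a) = a*z
d(S) = 1/(-9 - 4*S)
159*22 + d(-1 + V(-1)) = 159*22 - 1/(9 + 4*(-1 + 10/7)) = 3498 - 1/(9 + 4*(3/7)) = 3498 - 1/(9 + 12/7) = 3498 - 1/75/7 = 3498 - 1*7/75 = 3498 - 7/75 = 262343/75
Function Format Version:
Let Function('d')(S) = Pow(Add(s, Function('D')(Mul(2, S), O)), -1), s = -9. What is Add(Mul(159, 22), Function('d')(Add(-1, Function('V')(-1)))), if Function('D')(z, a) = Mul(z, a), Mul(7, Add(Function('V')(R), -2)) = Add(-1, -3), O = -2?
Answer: Rational(262343, 75) ≈ 3497.9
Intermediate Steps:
Function('V')(R) = Rational(10, 7) (Function('V')(R) = Add(2, Mul(Rational(1, 7), Add(-1, -3))) = Add(2, Mul(Rational(1, 7), -4)) = Add(2, Rational(-4, 7)) = Rational(10, 7))
Function('D')(z, a) = Mul(a, z)
Function('d')(S) = Pow(Add(-9, Mul(-4, S)), -1) (Function('d')(S) = Pow(Add(-9, Mul(-2, Mul(2, S))), -1) = Pow(Add(-9, Mul(-4, S)), -1))
Add(Mul(159, 22), Function('d')(Add(-1, Function('V')(-1)))) = Add(Mul(159, 22), Mul(-1, Pow(Add(9, Mul(4, Add(-1, Rational(10, 7)))), -1))) = Add(3498, Mul(-1, Pow(Add(9, Mul(4, Rational(3, 7))), -1))) = Add(3498, Mul(-1, Pow(Add(9, Rational(12, 7)), -1))) = Add(3498, Mul(-1, Pow(Rational(75, 7), -1))) = Add(3498, Mul(-1, Rational(7, 75))) = Add(3498, Rational(-7, 75)) = Rational(262343, 75)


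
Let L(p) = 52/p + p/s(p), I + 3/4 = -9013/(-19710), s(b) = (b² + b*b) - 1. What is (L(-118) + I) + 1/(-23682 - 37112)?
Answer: -1452208165734449/1968691970077020 ≈ -0.73765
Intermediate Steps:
s(b) = -1 + 2*b² (s(b) = (b² + b²) - 1 = 2*b² - 1 = -1 + 2*b²)
I = -11539/39420 (I = -¾ - 9013/(-19710) = -¾ - 9013*(-1/19710) = -¾ + 9013/19710 = -11539/39420 ≈ -0.29272)
L(p) = 52/p + p/(-1 + 2*p²)
(L(-118) + I) + 1/(-23682 - 37112) = ((-52 + 105*(-118)²)/(-1*(-118) + 2*(-118)³) - 11539/39420) + 1/(-23682 - 37112) = ((-52 + 105*13924)/(118 + 2*(-1643032)) - 11539/39420) + 1/(-60794) = ((-52 + 1462020)/(118 - 3286064) - 11539/39420) - 1/60794 = (1461968/(-3285946) - 11539/39420) - 1/60794 = (-1/3285946*1461968 - 11539/39420) - 1/60794 = (-730984/1642973 - 11539/39420) - 1/60794 = -47773654727/64765995660 - 1/60794 = -1452208165734449/1968691970077020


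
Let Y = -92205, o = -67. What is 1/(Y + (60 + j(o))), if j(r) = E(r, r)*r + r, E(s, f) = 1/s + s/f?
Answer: -1/92278 ≈ -1.0837e-5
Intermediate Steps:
E(s, f) = 1/s + s/f
j(r) = r + r*(1 + 1/r) (j(r) = (1/r + r/r)*r + r = (1/r + 1)*r + r = (1 + 1/r)*r + r = r*(1 + 1/r) + r = r + r*(1 + 1/r))
1/(Y + (60 + j(o))) = 1/(-92205 + (60 + (1 + 2*(-67)))) = 1/(-92205 + (60 + (1 - 134))) = 1/(-92205 + (60 - 133)) = 1/(-92205 - 73) = 1/(-92278) = -1/92278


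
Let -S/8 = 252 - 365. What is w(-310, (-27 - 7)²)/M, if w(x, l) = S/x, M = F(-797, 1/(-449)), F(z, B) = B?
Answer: 202948/155 ≈ 1309.3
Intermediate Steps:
M = -1/449 (M = 1/(-449) = -1/449 ≈ -0.0022272)
S = 904 (S = -8*(252 - 365) = -8*(-113) = 904)
w(x, l) = 904/x
w(-310, (-27 - 7)²)/M = (904/(-310))/(-1/449) = (904*(-1/310))*(-449) = -452/155*(-449) = 202948/155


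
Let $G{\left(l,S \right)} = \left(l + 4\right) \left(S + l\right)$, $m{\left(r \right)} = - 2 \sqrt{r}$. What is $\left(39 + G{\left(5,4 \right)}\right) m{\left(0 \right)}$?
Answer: $0$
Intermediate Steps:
$G{\left(l,S \right)} = \left(4 + l\right) \left(S + l\right)$
$\left(39 + G{\left(5,4 \right)}\right) m{\left(0 \right)} = \left(39 + \left(5^{2} + 4 \cdot 4 + 4 \cdot 5 + 4 \cdot 5\right)\right) \left(- 2 \sqrt{0}\right) = \left(39 + \left(25 + 16 + 20 + 20\right)\right) \left(\left(-2\right) 0\right) = \left(39 + 81\right) 0 = 120 \cdot 0 = 0$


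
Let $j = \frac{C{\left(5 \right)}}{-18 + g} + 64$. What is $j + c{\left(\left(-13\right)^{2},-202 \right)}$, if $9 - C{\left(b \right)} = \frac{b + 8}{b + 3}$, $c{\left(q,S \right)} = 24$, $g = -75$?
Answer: $\frac{65413}{744} \approx 87.921$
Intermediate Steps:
$C{\left(b \right)} = 9 - \frac{8 + b}{3 + b}$ ($C{\left(b \right)} = 9 - \frac{b + 8}{b + 3} = 9 - \frac{8 + b}{3 + b}$)
$j = \frac{47557}{744}$ ($j = \frac{\frac{1}{3 + 5} \left(19 + 8 \cdot 5\right)}{-18 - 75} + 64 = \frac{\frac{1}{8} \left(19 + 40\right)}{-93} + 64 = \frac{1}{8} \cdot 59 \left(- \frac{1}{93}\right) + 64 = \frac{59}{8} \left(- \frac{1}{93}\right) + 64 = - \frac{59}{744} + 64 = \frac{47557}{744} \approx 63.921$)
$j + c{\left(\left(-13\right)^{2},-202 \right)} = \frac{47557}{744} + 24 = \frac{65413}{744}$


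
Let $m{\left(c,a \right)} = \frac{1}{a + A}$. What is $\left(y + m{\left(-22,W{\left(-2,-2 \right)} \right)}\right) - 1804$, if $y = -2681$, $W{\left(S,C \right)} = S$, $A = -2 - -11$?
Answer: $- \frac{31394}{7} \approx -4484.9$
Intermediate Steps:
$A = 9$ ($A = -2 + 11 = 9$)
$m{\left(c,a \right)} = \frac{1}{9 + a}$ ($m{\left(c,a \right)} = \frac{1}{a + 9} = \frac{1}{9 + a}$)
$\left(y + m{\left(-22,W{\left(-2,-2 \right)} \right)}\right) - 1804 = \left(-2681 + \frac{1}{9 - 2}\right) - 1804 = \left(-2681 + \frac{1}{7}\right) - 1804 = - \frac{18766}{7} - 1804 = - \frac{31394}{7}$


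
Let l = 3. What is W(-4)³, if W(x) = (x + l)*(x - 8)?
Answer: 1728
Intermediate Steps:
W(x) = (-8 + x)*(3 + x) (W(x) = (x + 3)*(x - 8) = (3 + x)*(-8 + x) = (-8 + x)*(3 + x))
W(-4)³ = (-24 + (-4)² - 5*(-4))³ = (-24 + 16 + 20)³ = 12³ = 1728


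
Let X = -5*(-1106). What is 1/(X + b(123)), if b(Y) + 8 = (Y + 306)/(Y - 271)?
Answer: 148/816827 ≈ 0.00018119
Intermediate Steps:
b(Y) = -8 + (306 + Y)/(-271 + Y) (b(Y) = -8 + (Y + 306)/(Y - 271) = -8 + (306 + Y)/(-271 + Y))
X = 5530
1/(X + b(123)) = 1/(5530 + (2474 - 7*123)/(-271 + 123)) = 1/(5530 + (2474 - 861)/(-148)) = 1/(5530 - 1/148*1613) = 1/(5530 - 1613/148) = 1/(816827/148) = 148/816827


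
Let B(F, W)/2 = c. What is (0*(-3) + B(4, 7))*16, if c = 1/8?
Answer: 4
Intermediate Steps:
c = ⅛ ≈ 0.12500
B(F, W) = ¼ (B(F, W) = 2*(⅛) = ¼)
(0*(-3) + B(4, 7))*16 = (0*(-3) + ¼)*16 = (0 + ¼)*16 = (¼)*16 = 4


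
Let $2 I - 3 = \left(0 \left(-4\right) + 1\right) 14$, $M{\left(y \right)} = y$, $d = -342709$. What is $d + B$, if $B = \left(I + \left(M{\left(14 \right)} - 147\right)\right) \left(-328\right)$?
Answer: $-301873$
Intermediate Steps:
$I = \frac{17}{2}$ ($I = \frac{3}{2} + \frac{\left(0 \left(-4\right) + 1\right) 14}{2} = \frac{3}{2} + \frac{\left(0 + 1\right) 14}{2} = \frac{3}{2} + \frac{1 \cdot 14}{2} = \frac{3}{2} + \frac{1}{2} \cdot 14 = \frac{3}{2} + 7 = \frac{17}{2} \approx 8.5$)
$B = 40836$ ($B = \left(\frac{17}{2} + \left(14 - 147\right)\right) \left(-328\right) = \left(\frac{17}{2} - 133\right) \left(-328\right) = \left(- \frac{249}{2}\right) \left(-328\right) = 40836$)
$d + B = -342709 + 40836 = -301873$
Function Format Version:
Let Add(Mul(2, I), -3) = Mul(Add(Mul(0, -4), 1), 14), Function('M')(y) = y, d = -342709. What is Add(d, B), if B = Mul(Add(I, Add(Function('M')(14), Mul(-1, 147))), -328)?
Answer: -301873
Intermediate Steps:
I = Rational(17, 2) (I = Add(Rational(3, 2), Mul(Rational(1, 2), Mul(Add(Mul(0, -4), 1), 14))) = Add(Rational(3, 2), Mul(Rational(1, 2), Mul(Add(0, 1), 14))) = Add(Rational(3, 2), Mul(Rational(1, 2), Mul(1, 14))) = Add(Rational(3, 2), Mul(Rational(1, 2), 14)) = Add(Rational(3, 2), 7) = Rational(17, 2) ≈ 8.5000)
B = 40836 (B = Mul(Add(Rational(17, 2), Add(14, Mul(-1, 147))), -328) = Mul(Add(Rational(17, 2), Add(14, -147)), -328) = Mul(Add(Rational(17, 2), -133), -328) = Mul(Rational(-249, 2), -328) = 40836)
Add(d, B) = Add(-342709, 40836) = -301873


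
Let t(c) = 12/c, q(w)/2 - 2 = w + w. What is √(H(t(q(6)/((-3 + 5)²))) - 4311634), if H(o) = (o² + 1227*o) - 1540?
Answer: I*√211242314/7 ≈ 2076.3*I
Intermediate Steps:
q(w) = 4 + 4*w (q(w) = 4 + 2*(w + w) = 4 + 2*(2*w) = 4 + 4*w)
H(o) = -1540 + o² + 1227*o
√(H(t(q(6)/((-3 + 5)²))) - 4311634) = √((-1540 + (12/(((4 + 4*6)/((-3 + 5)²))))² + 1227*(12/(((4 + 4*6)/((-3 + 5)²))))) - 4311634) = √((-1540 + (12/(((4 + 24)/(2²))))² + 1227*(12/(((4 + 24)/(2²))))) - 4311634) = √((-1540 + (12/((28/4)))² + 1227*(12/((28/4)))) - 4311634) = √((-1540 + (12/((28*(¼))))² + 1227*(12/((28*(¼))))) - 4311634) = √((-1540 + (12/7)² + 1227*(12/7)) - 4311634) = √((-1540 + 144/49 + 14724/7) - 4311634) = √(27752/49 - 4311634) = √(-211242314/49) = I*√211242314/7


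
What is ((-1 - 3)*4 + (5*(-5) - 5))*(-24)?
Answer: 1104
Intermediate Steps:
((-1 - 3)*4 + (5*(-5) - 5))*(-24) = (-4*4 + (-25 - 5))*(-24) = (-16 - 30)*(-24) = -46*(-24) = 1104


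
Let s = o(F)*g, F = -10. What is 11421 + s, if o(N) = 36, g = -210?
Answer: 3861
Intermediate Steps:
s = -7560 (s = 36*(-210) = -7560)
11421 + s = 11421 - 7560 = 3861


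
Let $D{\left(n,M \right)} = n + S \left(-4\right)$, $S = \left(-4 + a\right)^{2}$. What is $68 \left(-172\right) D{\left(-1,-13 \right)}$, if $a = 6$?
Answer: $198832$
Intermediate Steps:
$S = 4$ ($S = \left(-4 + 6\right)^{2} = 2^{2} = 4$)
$D{\left(n,M \right)} = -16 + n$ ($D{\left(n,M \right)} = n + 4 \left(-4\right) = n - 16 = -16 + n$)
$68 \left(-172\right) D{\left(-1,-13 \right)} = 68 \left(-172\right) \left(-16 - 1\right) = \left(-11696\right) \left(-17\right) = 198832$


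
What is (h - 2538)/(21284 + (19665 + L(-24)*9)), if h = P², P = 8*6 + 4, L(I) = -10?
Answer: 166/40859 ≈ 0.0040627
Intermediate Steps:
P = 52 (P = 48 + 4 = 52)
h = 2704 (h = 52² = 2704)
(h - 2538)/(21284 + (19665 + L(-24)*9)) = (2704 - 2538)/(21284 + (19665 - 10*9)) = 166/(21284 + (19665 - 90)) = 166/(21284 + 19575) = 166/40859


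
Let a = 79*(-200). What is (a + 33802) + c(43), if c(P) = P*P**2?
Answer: 97509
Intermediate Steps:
a = -15800
c(P) = P**3
(a + 33802) + c(43) = (-15800 + 33802) + 43**3 = 18002 + 79507 = 97509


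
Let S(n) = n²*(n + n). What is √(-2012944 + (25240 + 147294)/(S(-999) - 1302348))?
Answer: I*√2003511040354909930039167/997654173 ≈ 1418.8*I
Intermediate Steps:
S(n) = 2*n³ (S(n) = n²*(2*n) = 2*n³)
√(-2012944 + (25240 + 147294)/(S(-999) - 1302348)) = √(-2012944 + (25240 + 147294)/(2*(-999)³ - 1302348)) = √(-2012944 + 172534/(2*(-997002999) - 1302348)) = √(-2012944 + 172534/(-1994005998 - 1302348)) = √(-2012944 + 172534/(-1995308346)) = √(-2012944 + 172534*(-1/1995308346)) = √(-2012944 - 86267/997654173) = √(-2008221981701579/997654173) = I*√2003511040354909930039167/997654173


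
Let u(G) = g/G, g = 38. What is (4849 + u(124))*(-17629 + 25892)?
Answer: 2484328791/62 ≈ 4.0070e+7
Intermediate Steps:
u(G) = 38/G
(4849 + u(124))*(-17629 + 25892) = (4849 + 38/124)*(-17629 + 25892) = (4849 + 38*(1/124))*8263 = (4849 + 19/62)*8263 = (300657/62)*8263 = 2484328791/62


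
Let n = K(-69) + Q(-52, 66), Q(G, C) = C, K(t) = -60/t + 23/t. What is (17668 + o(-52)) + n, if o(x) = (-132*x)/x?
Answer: 1214575/69 ≈ 17603.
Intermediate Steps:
K(t) = -37/t
o(x) = -132
n = 4591/69 (n = -37/(-69) + 66 = -37*(-1/69) + 66 = 37/69 + 66 = 4591/69 ≈ 66.536)
(17668 + o(-52)) + n = (17668 - 132) + 4591/69 = 17536 + 4591/69 = 1214575/69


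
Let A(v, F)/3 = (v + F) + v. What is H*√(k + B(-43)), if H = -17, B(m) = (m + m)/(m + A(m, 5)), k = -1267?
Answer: -799*I*√11726/143 ≈ -605.04*I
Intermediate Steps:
A(v, F) = 3*F + 6*v (A(v, F) = 3*((v + F) + v) = 3*((F + v) + v) = 3*(F + 2*v) = 3*F + 6*v)
B(m) = 2*m/(15 + 7*m) (B(m) = (m + m)/(m + (3*5 + 6*m)) = (2*m)/(m + (15 + 6*m)) = (2*m)/(15 + 7*m) = 2*m/(15 + 7*m))
H*√(k + B(-43)) = -17*√(-1267 + 2*(-43)/(15 + 7*(-43))) = -17*√(-1267 + 2*(-43)/(15 - 301)) = -17*√(-1267 + 2*(-43)/(-286)) = -17*√(-1267 + 2*(-43)*(-1/286)) = -17*√(-1267 + 43/143) = -799*I*√11726/143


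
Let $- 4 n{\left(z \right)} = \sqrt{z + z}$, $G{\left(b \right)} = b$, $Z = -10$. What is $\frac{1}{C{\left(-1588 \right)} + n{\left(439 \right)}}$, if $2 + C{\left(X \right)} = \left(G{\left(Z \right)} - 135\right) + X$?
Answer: $- \frac{13880}{24081361} + \frac{2 \sqrt{878}}{24081361} \approx -0.00057392$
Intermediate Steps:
$n{\left(z \right)} = - \frac{\sqrt{2} \sqrt{z}}{4}$ ($n{\left(z \right)} = - \frac{\sqrt{z + z}}{4} = - \frac{\sqrt{2 z}}{4} = - \frac{\sqrt{2} \sqrt{z}}{4}$)
$C{\left(X \right)} = -147 + X$ ($C{\left(X \right)} = -2 + \left(\left(-10 - 135\right) + X\right) = -2 + \left(-145 + X\right) = -147 + X$)
$\frac{1}{C{\left(-1588 \right)} + n{\left(439 \right)}} = \frac{1}{\left(-147 - 1588\right) - \frac{\sqrt{2} \sqrt{439}}{4}} = \frac{1}{-1735 - \frac{\sqrt{878}}{4}}$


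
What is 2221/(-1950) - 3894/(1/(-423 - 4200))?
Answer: 35103823679/1950 ≈ 1.8002e+7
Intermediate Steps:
2221/(-1950) - 3894/(1/(-423 - 4200)) = 2221*(-1/1950) - 3894/(1/(-4623)) = -2221/1950 - 3894/(-1/4623) = -2221/1950 - 3894*(-4623) = -2221/1950 + 18001962 = 35103823679/1950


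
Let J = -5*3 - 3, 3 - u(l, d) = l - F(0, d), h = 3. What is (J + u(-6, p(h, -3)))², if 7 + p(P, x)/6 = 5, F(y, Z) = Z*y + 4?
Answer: 25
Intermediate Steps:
F(y, Z) = 4 + Z*y
p(P, x) = -12 (p(P, x) = -42 + 6*5 = -42 + 30 = -12)
u(l, d) = 7 - l (u(l, d) = 3 - (l - (4 + d*0)) = 3 - (l - (4 + 0)) = 3 - (l - 1*4) = 3 - (l - 4) = 3 - (-4 + l) = 3 + (4 - l) = 7 - l)
J = -18 (J = -15 - 3 = -18)
(J + u(-6, p(h, -3)))² = (-18 + (7 - 1*(-6)))² = (-18 + (7 + 6))² = (-18 + 13)² = (-5)² = 25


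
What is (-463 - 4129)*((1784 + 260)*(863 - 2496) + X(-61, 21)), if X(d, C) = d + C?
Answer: 15327600064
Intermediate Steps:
X(d, C) = C + d
(-463 - 4129)*((1784 + 260)*(863 - 2496) + X(-61, 21)) = (-463 - 4129)*((1784 + 260)*(863 - 2496) + (21 - 61)) = -4592*(2044*(-1633) - 40) = -4592*(-3337852 - 40) = -4592*(-3337892) = 15327600064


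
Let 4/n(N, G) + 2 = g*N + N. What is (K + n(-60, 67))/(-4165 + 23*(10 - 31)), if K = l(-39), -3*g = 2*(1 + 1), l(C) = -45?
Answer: 403/41832 ≈ 0.0096338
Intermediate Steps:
g = -4/3 (g = -2*(1 + 1)/3 = -2*2/3 = -⅓*4 = -4/3 ≈ -1.3333)
K = -45
n(N, G) = 4/(-2 - N/3) (n(N, G) = 4/(-2 + (-4*N/3 + N)) = 4/(-2 - N/3))
(K + n(-60, 67))/(-4165 + 23*(10 - 31)) = (-45 + 12/(-6 - 1*(-60)))/(-4165 + 23*(10 - 31)) = (-45 + 12/(-6 + 60))/(-4165 + 23*(-21)) = (-45 + 12/54)/(-4165 - 483) = (-45 + 12*(1/54))/(-4648) = (-45 + 2/9)*(-1/4648) = -403/9*(-1/4648) = 403/41832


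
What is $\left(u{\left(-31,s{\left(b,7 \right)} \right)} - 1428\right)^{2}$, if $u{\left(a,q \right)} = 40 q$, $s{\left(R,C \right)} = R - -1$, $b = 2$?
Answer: $1710864$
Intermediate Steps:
$s{\left(R,C \right)} = 1 + R$ ($s{\left(R,C \right)} = R + 1 = 1 + R$)
$\left(u{\left(-31,s{\left(b,7 \right)} \right)} - 1428\right)^{2} = \left(40 \left(1 + 2\right) - 1428\right)^{2} = \left(40 \cdot 3 - 1428\right)^{2} = \left(120 - 1428\right)^{2} = \left(-1308\right)^{2} = 1710864$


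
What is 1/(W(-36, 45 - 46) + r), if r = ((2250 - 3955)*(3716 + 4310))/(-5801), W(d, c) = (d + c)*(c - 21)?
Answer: 5801/18406344 ≈ 0.00031516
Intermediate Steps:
W(d, c) = (-21 + c)*(c + d) (W(d, c) = (c + d)*(-21 + c) = (-21 + c)*(c + d))
r = 13684330/5801 (r = -1705*8026*(-1/5801) = -13684330*(-1/5801) = 13684330/5801 ≈ 2359.0)
1/(W(-36, 45 - 46) + r) = 1/(((45 - 46)**2 - 21*(45 - 46) - 21*(-36) + (45 - 46)*(-36)) + 13684330/5801) = 1/(((-1)**2 - 21*(-1) + 756 - 1*(-36)) + 13684330/5801) = 1/((1 + 21 + 756 + 36) + 13684330/5801) = 1/(814 + 13684330/5801) = 1/(18406344/5801) = 5801/18406344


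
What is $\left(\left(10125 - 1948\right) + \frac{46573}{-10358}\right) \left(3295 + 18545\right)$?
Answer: $\frac{924386659560}{5179} \approx 1.7849 \cdot 10^{8}$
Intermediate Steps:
$\left(\left(10125 - 1948\right) + \frac{46573}{-10358}\right) \left(3295 + 18545\right) = \left(\left(10125 - 1948\right) + 46573 \left(- \frac{1}{10358}\right)\right) 21840 = \left(8177 - \frac{46573}{10358}\right) 21840 = \frac{84650793}{10358} \cdot 21840 = \frac{924386659560}{5179}$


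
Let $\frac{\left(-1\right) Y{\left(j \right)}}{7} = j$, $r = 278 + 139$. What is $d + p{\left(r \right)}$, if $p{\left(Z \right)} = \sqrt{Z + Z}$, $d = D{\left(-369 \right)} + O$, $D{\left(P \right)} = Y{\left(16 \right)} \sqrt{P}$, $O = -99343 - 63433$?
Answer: $-162776 + \sqrt{834} - 336 i \sqrt{41} \approx -1.6275 \cdot 10^{5} - 2151.4 i$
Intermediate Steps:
$O = -162776$
$r = 417$
$Y{\left(j \right)} = - 7 j$
$D{\left(P \right)} = - 112 \sqrt{P}$ ($D{\left(P \right)} = \left(-7\right) 16 \sqrt{P} = - 112 \sqrt{P}$)
$d = -162776 - 336 i \sqrt{41}$ ($d = - 112 \sqrt{-369} - 162776 = - 112 \cdot 3 i \sqrt{41} - 162776 = - 336 i \sqrt{41} - 162776 = -162776 - 336 i \sqrt{41} \approx -1.6278 \cdot 10^{5} - 2151.4 i$)
$p{\left(Z \right)} = \sqrt{2} \sqrt{Z}$ ($p{\left(Z \right)} = \sqrt{2 Z} = \sqrt{2} \sqrt{Z}$)
$d + p{\left(r \right)} = \left(-162776 - 336 i \sqrt{41}\right) + \sqrt{2} \sqrt{417} = \left(-162776 - 336 i \sqrt{41}\right) + \sqrt{834} = -162776 + \sqrt{834} - 336 i \sqrt{41}$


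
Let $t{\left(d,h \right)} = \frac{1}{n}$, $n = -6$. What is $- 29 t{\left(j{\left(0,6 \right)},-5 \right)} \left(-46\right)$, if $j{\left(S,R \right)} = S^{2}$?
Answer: $- \frac{667}{3} \approx -222.33$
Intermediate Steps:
$t{\left(d,h \right)} = - \frac{1}{6}$ ($t{\left(d,h \right)} = \frac{1}{-6} = - \frac{1}{6}$)
$- 29 t{\left(j{\left(0,6 \right)},-5 \right)} \left(-46\right) = \left(-29\right) \left(- \frac{1}{6}\right) \left(-46\right) = \frac{29}{6} \left(-46\right) = - \frac{667}{3}$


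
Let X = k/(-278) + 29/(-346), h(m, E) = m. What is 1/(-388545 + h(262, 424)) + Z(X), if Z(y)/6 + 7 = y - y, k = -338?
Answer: -16307887/388283 ≈ -42.000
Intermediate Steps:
X = 54443/48094 (X = -338/(-278) + 29/(-346) = -338*(-1/278) + 29*(-1/346) = 169/139 - 29/346 = 54443/48094 ≈ 1.1320)
Z(y) = -42 (Z(y) = -42 + 6*(y - y) = -42 + 6*0 = -42 + 0 = -42)
1/(-388545 + h(262, 424)) + Z(X) = 1/(-388545 + 262) - 42 = 1/(-388283) - 42 = -1/388283 - 42 = -16307887/388283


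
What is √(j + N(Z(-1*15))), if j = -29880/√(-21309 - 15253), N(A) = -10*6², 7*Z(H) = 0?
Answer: 6*√(-3341949610 + 7586615*I*√36562)/18281 ≈ 4.0282 + 19.397*I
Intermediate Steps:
Z(H) = 0 (Z(H) = (⅐)*0 = 0)
N(A) = -360 (N(A) = -10*36 = -360)
j = 14940*I*√36562/18281 (j = -29880*(-I*√36562/36562) = -(-14940)*I*√36562/18281 = 14940*I*√36562/18281 ≈ 156.27*I)
√(j + N(Z(-1*15))) = √(14940*I*√36562/18281 - 360) = √(-360 + 14940*I*√36562/18281)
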